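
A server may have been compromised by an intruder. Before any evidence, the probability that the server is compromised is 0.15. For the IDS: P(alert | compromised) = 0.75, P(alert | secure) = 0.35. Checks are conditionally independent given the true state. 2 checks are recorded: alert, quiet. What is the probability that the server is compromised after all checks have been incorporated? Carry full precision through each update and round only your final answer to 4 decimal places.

0.1270

After 'alert': P(compromised) = 0.75·0.1500 / (0.75·0.1500 + 0.35·0.8500) ≈ 0.2744
After 'quiet': P(compromised) = 0.25·0.2744 / (0.25·0.2744 + 0.65·0.7256) ≈ 0.1270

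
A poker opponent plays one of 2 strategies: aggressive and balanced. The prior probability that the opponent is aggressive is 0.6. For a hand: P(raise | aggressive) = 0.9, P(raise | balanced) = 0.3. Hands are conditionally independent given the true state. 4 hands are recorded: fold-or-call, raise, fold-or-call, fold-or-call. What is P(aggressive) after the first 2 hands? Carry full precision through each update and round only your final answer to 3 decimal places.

0.391

After 'fold-or-call': P(aggressive) = 0.1·0.6000 / (0.1·0.6000 + 0.7·0.4000) ≈ 0.1765
After 'raise': P(aggressive) = 0.9·0.1765 / (0.9·0.1765 + 0.3·0.8235) ≈ 0.3913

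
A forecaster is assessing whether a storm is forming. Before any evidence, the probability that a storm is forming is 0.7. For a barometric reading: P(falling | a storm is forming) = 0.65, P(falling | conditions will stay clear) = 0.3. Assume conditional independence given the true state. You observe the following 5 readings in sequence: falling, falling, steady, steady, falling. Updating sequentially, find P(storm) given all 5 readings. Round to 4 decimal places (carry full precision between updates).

After 'falling': P(storm) = 0.65·0.7000 / (0.65·0.7000 + 0.3·0.3000) ≈ 0.8349
After 'falling': P(storm) = 0.65·0.8349 / (0.65·0.8349 + 0.3·0.1651) ≈ 0.9163
After 'steady': P(storm) = 0.35·0.9163 / (0.35·0.9163 + 0.7·0.0837) ≈ 0.8456
After 'steady': P(storm) = 0.35·0.8456 / (0.35·0.8456 + 0.7·0.1544) ≈ 0.7325
After 'falling': P(storm) = 0.65·0.7325 / (0.65·0.7325 + 0.3·0.2675) ≈ 0.8558

0.8558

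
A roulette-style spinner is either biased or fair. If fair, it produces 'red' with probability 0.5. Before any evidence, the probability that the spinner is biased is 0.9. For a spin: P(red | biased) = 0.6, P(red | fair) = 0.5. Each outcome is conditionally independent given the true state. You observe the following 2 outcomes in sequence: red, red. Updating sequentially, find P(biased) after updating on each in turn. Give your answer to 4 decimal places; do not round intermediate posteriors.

After 'red': P(biased) = 0.6·0.9000 / (0.6·0.9000 + 0.5·0.1000) ≈ 0.9153
After 'red': P(biased) = 0.6·0.9153 / (0.6·0.9153 + 0.5·0.0847) ≈ 0.9284

0.9284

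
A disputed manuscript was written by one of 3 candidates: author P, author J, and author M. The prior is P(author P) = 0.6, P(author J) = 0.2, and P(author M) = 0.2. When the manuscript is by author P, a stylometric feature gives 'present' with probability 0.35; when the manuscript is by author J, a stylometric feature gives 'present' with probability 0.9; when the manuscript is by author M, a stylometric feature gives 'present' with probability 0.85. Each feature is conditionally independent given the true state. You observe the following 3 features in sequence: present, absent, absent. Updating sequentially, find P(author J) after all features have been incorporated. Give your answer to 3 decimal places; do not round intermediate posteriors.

After 'present': normaliser = 0.35·0.6000 + 0.9·0.2000 + 0.85·0.2000; P(author P) ≈ 0.3750, P(author J) ≈ 0.3214, P(author M) ≈ 0.3036
After 'absent': normaliser = 0.65·0.3750 + 0.1·0.3214 + 0.15·0.3036; P(author P) ≈ 0.7583, P(author J) ≈ 0.1000, P(author M) ≈ 0.1417
After 'absent': normaliser = 0.65·0.7583 + 0.1·0.1000 + 0.15·0.1417; P(author P) ≈ 0.9404, P(author J) ≈ 0.0191, P(author M) ≈ 0.0405

0.019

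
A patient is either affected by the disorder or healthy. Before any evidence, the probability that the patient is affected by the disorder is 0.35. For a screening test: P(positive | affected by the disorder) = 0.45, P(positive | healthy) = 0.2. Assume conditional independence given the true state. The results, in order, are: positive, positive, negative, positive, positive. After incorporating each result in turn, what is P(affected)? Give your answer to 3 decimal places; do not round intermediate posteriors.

After 'positive': P(affected) = 0.45·0.3500 / (0.45·0.3500 + 0.2·0.6500) ≈ 0.5478
After 'positive': P(affected) = 0.45·0.5478 / (0.45·0.5478 + 0.2·0.4522) ≈ 0.7316
After 'negative': P(affected) = 0.55·0.7316 / (0.55·0.7316 + 0.8·0.2684) ≈ 0.6521
After 'positive': P(affected) = 0.45·0.6521 / (0.45·0.6521 + 0.2·0.3479) ≈ 0.8083
After 'positive': P(affected) = 0.45·0.8083 / (0.45·0.8083 + 0.2·0.1917) ≈ 0.9046

0.905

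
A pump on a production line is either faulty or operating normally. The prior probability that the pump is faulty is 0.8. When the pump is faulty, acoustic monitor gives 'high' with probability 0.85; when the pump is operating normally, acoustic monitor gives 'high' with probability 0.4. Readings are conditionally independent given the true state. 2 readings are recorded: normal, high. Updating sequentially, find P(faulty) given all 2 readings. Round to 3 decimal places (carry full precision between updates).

After 'normal': P(faulty) = 0.15·0.8000 / (0.15·0.8000 + 0.6·0.2000) ≈ 0.5000
After 'high': P(faulty) = 0.85·0.5000 / (0.85·0.5000 + 0.4·0.5000) ≈ 0.6800

0.680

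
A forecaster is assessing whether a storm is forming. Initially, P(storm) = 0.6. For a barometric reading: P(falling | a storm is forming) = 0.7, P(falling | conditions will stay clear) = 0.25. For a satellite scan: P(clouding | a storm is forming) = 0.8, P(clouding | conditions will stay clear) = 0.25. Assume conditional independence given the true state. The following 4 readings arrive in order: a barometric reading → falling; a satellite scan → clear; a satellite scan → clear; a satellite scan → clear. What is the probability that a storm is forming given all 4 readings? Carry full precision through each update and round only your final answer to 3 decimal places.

Apply Bayes' rule sequentially, carrying P(storm) forward.
After a barometric reading='falling': P(storm) = 0.7·0.6000 / (0.7·0.6000 + 0.25·0.4000) ≈ 0.8077
After a satellite scan='clear': P(storm) = 0.2·0.8077 / (0.2·0.8077 + 0.75·0.1923) ≈ 0.5283
After a satellite scan='clear': P(storm) = 0.2·0.5283 / (0.2·0.5283 + 0.75·0.4717) ≈ 0.2300
After a satellite scan='clear': P(storm) = 0.2·0.2300 / (0.2·0.2300 + 0.75·0.7700) ≈ 0.0738

0.074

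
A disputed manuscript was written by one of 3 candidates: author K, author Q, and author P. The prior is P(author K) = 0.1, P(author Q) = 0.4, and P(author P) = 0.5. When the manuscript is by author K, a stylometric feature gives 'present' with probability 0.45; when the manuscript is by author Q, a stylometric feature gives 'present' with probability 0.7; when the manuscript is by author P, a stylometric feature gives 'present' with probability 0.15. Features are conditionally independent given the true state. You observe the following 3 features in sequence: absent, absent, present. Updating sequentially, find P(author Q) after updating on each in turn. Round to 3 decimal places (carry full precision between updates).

0.271

Each posterior becomes the prior for the next update.
After 'absent': normaliser = 0.55·0.1000 + 0.3·0.4000 + 0.85·0.5000; P(author K) ≈ 0.0917, P(author Q) ≈ 0.2000, P(author P) ≈ 0.7083
After 'absent': normaliser = 0.55·0.0917 + 0.3·0.2000 + 0.85·0.7083; P(author K) ≈ 0.0708, P(author Q) ≈ 0.0842, P(author P) ≈ 0.8450
After 'present': normaliser = 0.45·0.0708 + 0.7·0.0842 + 0.15·0.8450; P(author K) ≈ 0.1464, P(author Q) ≈ 0.2710, P(author P) ≈ 0.5827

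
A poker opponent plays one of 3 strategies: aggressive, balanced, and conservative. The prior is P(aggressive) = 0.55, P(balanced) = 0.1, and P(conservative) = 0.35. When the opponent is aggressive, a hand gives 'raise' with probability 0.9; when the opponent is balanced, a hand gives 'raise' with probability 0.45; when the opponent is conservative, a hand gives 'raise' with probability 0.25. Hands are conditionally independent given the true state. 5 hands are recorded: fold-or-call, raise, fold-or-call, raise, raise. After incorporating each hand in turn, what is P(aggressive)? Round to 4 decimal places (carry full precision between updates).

0.4074

After 'fold-or-call': normaliser = 0.1·0.5500 + 0.55·0.1000 + 0.75·0.3500; P(aggressive) ≈ 0.1477, P(balanced) ≈ 0.1477, P(conservative) ≈ 0.7047
After 'raise': normaliser = 0.9·0.1477 + 0.45·0.1477 + 0.25·0.7047; P(aggressive) ≈ 0.3539, P(balanced) ≈ 0.1769, P(conservative) ≈ 0.4692
After 'fold-or-call': normaliser = 0.1·0.3539 + 0.55·0.1769 + 0.75·0.4692; P(aggressive) ≈ 0.0730, P(balanced) ≈ 0.2008, P(conservative) ≈ 0.7261
After 'raise': normaliser = 0.9·0.0730 + 0.45·0.2008 + 0.25·0.7261; P(aggressive) ≈ 0.1947, P(balanced) ≈ 0.2677, P(conservative) ≈ 0.5377
After 'raise': normaliser = 0.9·0.1947 + 0.45·0.2677 + 0.25·0.5377; P(aggressive) ≈ 0.4074, P(balanced) ≈ 0.2801, P(conservative) ≈ 0.3125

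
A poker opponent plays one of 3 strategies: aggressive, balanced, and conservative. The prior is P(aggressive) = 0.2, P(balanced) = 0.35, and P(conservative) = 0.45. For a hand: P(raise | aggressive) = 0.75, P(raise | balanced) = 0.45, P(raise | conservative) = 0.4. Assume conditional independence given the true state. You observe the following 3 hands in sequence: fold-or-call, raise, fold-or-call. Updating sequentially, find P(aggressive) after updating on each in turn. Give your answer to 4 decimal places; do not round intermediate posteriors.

0.0770

After 'fold-or-call': normaliser = 0.25·0.2000 + 0.55·0.3500 + 0.6·0.4500; P(aggressive) ≈ 0.0976, P(balanced) ≈ 0.3756, P(conservative) ≈ 0.5268
After 'raise': normaliser = 0.75·0.0976 + 0.45·0.3756 + 0.4·0.5268; P(aggressive) ≈ 0.1616, P(balanced) ≈ 0.3732, P(conservative) ≈ 0.4653
After 'fold-or-call': normaliser = 0.25·0.1616 + 0.55·0.3732 + 0.6·0.4653; P(aggressive) ≈ 0.0770, P(balanced) ≈ 0.3911, P(conservative) ≈ 0.5319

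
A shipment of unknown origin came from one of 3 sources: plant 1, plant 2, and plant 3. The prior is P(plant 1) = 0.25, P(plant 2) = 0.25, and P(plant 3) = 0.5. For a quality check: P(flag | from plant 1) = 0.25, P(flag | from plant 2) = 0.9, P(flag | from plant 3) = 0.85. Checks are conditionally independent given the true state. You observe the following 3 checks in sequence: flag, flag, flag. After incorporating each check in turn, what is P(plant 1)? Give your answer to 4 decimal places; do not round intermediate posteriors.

Each posterior becomes the prior for the next update.
After 'flag': normaliser = 0.25·0.2500 + 0.9·0.2500 + 0.85·0.5000; P(plant 1) ≈ 0.0877, P(plant 2) ≈ 0.3158, P(plant 3) ≈ 0.5965
After 'flag': normaliser = 0.25·0.0877 + 0.9·0.3158 + 0.85·0.5965; P(plant 1) ≈ 0.0270, P(plant 2) ≈ 0.3495, P(plant 3) ≈ 0.6235
After 'flag': normaliser = 0.25·0.0270 + 0.9·0.3495 + 0.85·0.6235; P(plant 1) ≈ 0.0079, P(plant 2) ≈ 0.3695, P(plant 3) ≈ 0.6226

0.0079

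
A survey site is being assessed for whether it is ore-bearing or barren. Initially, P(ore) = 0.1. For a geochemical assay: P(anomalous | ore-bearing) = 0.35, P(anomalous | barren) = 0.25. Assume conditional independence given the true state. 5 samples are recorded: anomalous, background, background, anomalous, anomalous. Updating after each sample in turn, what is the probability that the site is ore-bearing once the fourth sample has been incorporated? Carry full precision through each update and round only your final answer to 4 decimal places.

Each posterior becomes the prior for the next update.
After 'anomalous': P(ore) = 0.35·0.1000 / (0.35·0.1000 + 0.25·0.9000) ≈ 0.1346
After 'background': P(ore) = 0.65·0.1346 / (0.65·0.1346 + 0.75·0.8654) ≈ 0.1188
After 'background': P(ore) = 0.65·0.1188 / (0.65·0.1188 + 0.75·0.8812) ≈ 0.1046
After 'anomalous': P(ore) = 0.35·0.1046 / (0.35·0.1046 + 0.25·0.8954) ≈ 0.1406

0.1406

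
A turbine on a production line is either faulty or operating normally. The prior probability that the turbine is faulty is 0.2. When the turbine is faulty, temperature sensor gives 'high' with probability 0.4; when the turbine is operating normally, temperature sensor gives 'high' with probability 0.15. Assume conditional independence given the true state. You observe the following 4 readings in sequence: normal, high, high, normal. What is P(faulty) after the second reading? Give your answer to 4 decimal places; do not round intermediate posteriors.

0.3200

After 'normal': P(faulty) = 0.6·0.2000 / (0.6·0.2000 + 0.85·0.8000) ≈ 0.1500
After 'high': P(faulty) = 0.4·0.1500 / (0.4·0.1500 + 0.15·0.8500) ≈ 0.3200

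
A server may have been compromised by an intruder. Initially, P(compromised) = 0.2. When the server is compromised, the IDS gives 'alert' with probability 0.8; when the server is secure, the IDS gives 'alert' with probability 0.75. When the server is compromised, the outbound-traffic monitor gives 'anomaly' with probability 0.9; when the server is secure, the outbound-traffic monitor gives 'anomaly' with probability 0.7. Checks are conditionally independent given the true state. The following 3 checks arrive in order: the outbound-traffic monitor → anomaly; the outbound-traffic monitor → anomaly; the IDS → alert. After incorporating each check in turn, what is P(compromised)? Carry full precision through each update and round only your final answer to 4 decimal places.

0.3059

After the outbound-traffic monitor='anomaly': P(compromised) = 0.9·0.2000 / (0.9·0.2000 + 0.7·0.8000) ≈ 0.2432
After the outbound-traffic monitor='anomaly': P(compromised) = 0.9·0.2432 / (0.9·0.2432 + 0.7·0.7568) ≈ 0.2924
After the IDS='alert': P(compromised) = 0.8·0.2924 / (0.8·0.2924 + 0.75·0.7076) ≈ 0.3059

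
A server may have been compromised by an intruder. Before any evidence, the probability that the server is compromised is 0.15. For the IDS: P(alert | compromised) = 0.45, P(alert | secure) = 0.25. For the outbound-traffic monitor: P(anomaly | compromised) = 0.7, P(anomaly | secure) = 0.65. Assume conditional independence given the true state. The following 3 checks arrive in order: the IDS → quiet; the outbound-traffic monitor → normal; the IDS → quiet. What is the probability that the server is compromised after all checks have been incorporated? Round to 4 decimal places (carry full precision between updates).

After the IDS='quiet': P(compromised) = 0.55·0.1500 / (0.55·0.1500 + 0.75·0.8500) ≈ 0.1146
After the outbound-traffic monitor='normal': P(compromised) = 0.3·0.1146 / (0.3·0.1146 + 0.35·0.8854) ≈ 0.0998
After the IDS='quiet': P(compromised) = 0.55·0.0998 / (0.55·0.0998 + 0.75·0.9002) ≈ 0.0752

0.0752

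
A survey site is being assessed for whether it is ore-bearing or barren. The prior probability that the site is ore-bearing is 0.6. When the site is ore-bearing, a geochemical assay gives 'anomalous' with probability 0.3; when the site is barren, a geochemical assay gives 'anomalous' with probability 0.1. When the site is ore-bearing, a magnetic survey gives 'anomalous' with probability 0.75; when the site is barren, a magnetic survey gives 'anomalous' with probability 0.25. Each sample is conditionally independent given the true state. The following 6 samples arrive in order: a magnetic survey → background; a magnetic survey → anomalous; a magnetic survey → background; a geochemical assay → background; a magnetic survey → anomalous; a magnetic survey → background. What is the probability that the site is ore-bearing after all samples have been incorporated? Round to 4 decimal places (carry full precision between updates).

After a magnetic survey='background': P(ore) = 0.25·0.6000 / (0.25·0.6000 + 0.75·0.4000) ≈ 0.3333
After a magnetic survey='anomalous': P(ore) = 0.75·0.3333 / (0.75·0.3333 + 0.25·0.6667) ≈ 0.6000
After a magnetic survey='background': P(ore) = 0.25·0.6000 / (0.25·0.6000 + 0.75·0.4000) ≈ 0.3333
After a geochemical assay='background': P(ore) = 0.7·0.3333 / (0.7·0.3333 + 0.9·0.6667) ≈ 0.2800
After a magnetic survey='anomalous': P(ore) = 0.75·0.2800 / (0.75·0.2800 + 0.25·0.7200) ≈ 0.5385
After a magnetic survey='background': P(ore) = 0.25·0.5385 / (0.25·0.5385 + 0.75·0.4615) ≈ 0.2800

0.2800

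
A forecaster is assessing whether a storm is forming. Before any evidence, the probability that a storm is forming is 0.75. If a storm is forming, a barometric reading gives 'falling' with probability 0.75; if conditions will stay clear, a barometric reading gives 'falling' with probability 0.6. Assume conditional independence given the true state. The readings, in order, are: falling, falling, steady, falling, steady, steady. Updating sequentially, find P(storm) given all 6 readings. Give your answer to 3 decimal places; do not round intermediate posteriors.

After 'falling': P(storm) = 0.75·0.7500 / (0.75·0.7500 + 0.6·0.2500) ≈ 0.7895
After 'falling': P(storm) = 0.75·0.7895 / (0.75·0.7895 + 0.6·0.2105) ≈ 0.8242
After 'steady': P(storm) = 0.25·0.8242 / (0.25·0.8242 + 0.4·0.1758) ≈ 0.7455
After 'falling': P(storm) = 0.75·0.7455 / (0.75·0.7455 + 0.6·0.2545) ≈ 0.7855
After 'steady': P(storm) = 0.25·0.7855 / (0.25·0.7855 + 0.4·0.2145) ≈ 0.6959
After 'steady': P(storm) = 0.25·0.6959 / (0.25·0.6959 + 0.4·0.3041) ≈ 0.5886

0.589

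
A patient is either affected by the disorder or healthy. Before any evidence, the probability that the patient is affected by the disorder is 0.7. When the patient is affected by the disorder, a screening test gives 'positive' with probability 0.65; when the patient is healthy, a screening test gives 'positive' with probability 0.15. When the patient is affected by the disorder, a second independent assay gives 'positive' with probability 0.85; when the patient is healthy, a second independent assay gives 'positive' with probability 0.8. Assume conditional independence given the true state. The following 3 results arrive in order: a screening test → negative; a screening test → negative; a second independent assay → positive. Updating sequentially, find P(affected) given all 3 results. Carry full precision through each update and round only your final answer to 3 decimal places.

0.296

Apply Bayes' rule sequentially, carrying P(affected) forward.
After a screening test='negative': P(affected) = 0.35·0.7000 / (0.35·0.7000 + 0.85·0.3000) ≈ 0.4900
After a screening test='negative': P(affected) = 0.35·0.4900 / (0.35·0.4900 + 0.85·0.5100) ≈ 0.2835
After a second independent assay='positive': P(affected) = 0.85·0.2835 / (0.85·0.2835 + 0.8·0.7165) ≈ 0.2959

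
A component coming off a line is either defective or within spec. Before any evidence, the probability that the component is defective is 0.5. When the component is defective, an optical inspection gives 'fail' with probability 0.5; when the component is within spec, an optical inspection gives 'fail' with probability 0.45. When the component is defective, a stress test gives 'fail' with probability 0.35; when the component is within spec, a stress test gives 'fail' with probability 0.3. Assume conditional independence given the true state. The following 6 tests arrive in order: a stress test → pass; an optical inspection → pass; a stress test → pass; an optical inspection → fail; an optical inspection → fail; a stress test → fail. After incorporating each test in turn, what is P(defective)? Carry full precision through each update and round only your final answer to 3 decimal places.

After a stress test='pass': P(defective) = 0.65·0.5000 / (0.65·0.5000 + 0.7·0.5000) ≈ 0.4815
After an optical inspection='pass': P(defective) = 0.5·0.4815 / (0.5·0.4815 + 0.55·0.5185) ≈ 0.4577
After a stress test='pass': P(defective) = 0.65·0.4577 / (0.65·0.4577 + 0.7·0.5423) ≈ 0.4394
After an optical inspection='fail': P(defective) = 0.5·0.4394 / (0.5·0.4394 + 0.45·0.5606) ≈ 0.4655
After an optical inspection='fail': P(defective) = 0.5·0.4655 / (0.5·0.4655 + 0.45·0.5345) ≈ 0.4918
After a stress test='fail': P(defective) = 0.35·0.4918 / (0.35·0.4918 + 0.3·0.5082) ≈ 0.5303

0.530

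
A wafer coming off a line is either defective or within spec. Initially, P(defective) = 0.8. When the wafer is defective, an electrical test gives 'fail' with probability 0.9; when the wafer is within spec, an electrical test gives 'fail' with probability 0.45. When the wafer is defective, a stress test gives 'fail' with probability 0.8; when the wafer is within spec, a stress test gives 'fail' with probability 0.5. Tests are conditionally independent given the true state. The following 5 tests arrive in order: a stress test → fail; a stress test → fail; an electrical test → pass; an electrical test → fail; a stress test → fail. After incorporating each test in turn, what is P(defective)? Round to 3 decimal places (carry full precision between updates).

After a stress test='fail': P(defective) = 0.8·0.8000 / (0.8·0.8000 + 0.5·0.2000) ≈ 0.8649
After a stress test='fail': P(defective) = 0.8·0.8649 / (0.8·0.8649 + 0.5·0.1351) ≈ 0.9110
After an electrical test='pass': P(defective) = 0.1·0.9110 / (0.1·0.9110 + 0.55·0.0890) ≈ 0.6506
After an electrical test='fail': P(defective) = 0.9·0.6506 / (0.9·0.6506 + 0.45·0.3494) ≈ 0.7883
After a stress test='fail': P(defective) = 0.8·0.7883 / (0.8·0.7883 + 0.5·0.2117) ≈ 0.8563

0.856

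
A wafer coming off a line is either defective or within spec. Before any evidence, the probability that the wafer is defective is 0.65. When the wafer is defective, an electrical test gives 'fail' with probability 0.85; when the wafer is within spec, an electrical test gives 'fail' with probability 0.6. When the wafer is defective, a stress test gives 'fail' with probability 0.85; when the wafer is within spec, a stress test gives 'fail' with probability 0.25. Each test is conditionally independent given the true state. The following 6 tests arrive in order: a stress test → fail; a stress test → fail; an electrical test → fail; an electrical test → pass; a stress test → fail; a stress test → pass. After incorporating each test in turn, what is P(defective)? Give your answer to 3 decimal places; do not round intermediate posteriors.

0.886

After a stress test='fail': P(defective) = 0.85·0.6500 / (0.85·0.6500 + 0.25·0.3500) ≈ 0.8633
After a stress test='fail': P(defective) = 0.85·0.8633 / (0.85·0.8633 + 0.25·0.1367) ≈ 0.9555
After an electrical test='fail': P(defective) = 0.85·0.9555 / (0.85·0.9555 + 0.6·0.0445) ≈ 0.9682
After an electrical test='pass': P(defective) = 0.15·0.9682 / (0.15·0.9682 + 0.4·0.0318) ≈ 0.9194
After a stress test='fail': P(defective) = 0.85·0.9194 / (0.85·0.9194 + 0.25·0.0806) ≈ 0.9749
After a stress test='pass': P(defective) = 0.15·0.9749 / (0.15·0.9749 + 0.75·0.0251) ≈ 0.8858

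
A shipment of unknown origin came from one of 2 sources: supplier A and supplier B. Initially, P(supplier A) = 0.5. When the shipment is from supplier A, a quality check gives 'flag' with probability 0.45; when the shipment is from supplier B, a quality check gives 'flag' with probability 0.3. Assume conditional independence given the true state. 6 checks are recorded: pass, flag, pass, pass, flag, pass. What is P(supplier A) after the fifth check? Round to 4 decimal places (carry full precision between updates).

After 'pass': P(supplier A) = 0.55·0.5000 / (0.55·0.5000 + 0.7·0.5000) ≈ 0.4400
After 'flag': P(supplier A) = 0.45·0.4400 / (0.45·0.4400 + 0.3·0.5600) ≈ 0.5410
After 'pass': P(supplier A) = 0.55·0.5410 / (0.55·0.5410 + 0.7·0.4590) ≈ 0.4808
After 'pass': P(supplier A) = 0.55·0.4808 / (0.55·0.4808 + 0.7·0.5192) ≈ 0.4212
After 'flag': P(supplier A) = 0.45·0.4212 / (0.45·0.4212 + 0.3·0.5788) ≈ 0.5218

0.5218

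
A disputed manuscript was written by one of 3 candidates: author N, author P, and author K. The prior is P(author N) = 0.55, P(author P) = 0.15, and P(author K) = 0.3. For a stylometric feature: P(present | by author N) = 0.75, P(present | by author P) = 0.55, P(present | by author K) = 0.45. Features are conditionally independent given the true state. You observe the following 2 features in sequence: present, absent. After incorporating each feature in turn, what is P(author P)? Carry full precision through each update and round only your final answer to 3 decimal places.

After 'present': normaliser = 0.75·0.5500 + 0.55·0.1500 + 0.45·0.3000; P(author N) ≈ 0.6548, P(author P) ≈ 0.1310, P(author K) ≈ 0.2143
After 'absent': normaliser = 0.25·0.6548 + 0.45·0.1310 + 0.55·0.2143; P(author N) ≈ 0.4808, P(author P) ≈ 0.1731, P(author K) ≈ 0.3462

0.173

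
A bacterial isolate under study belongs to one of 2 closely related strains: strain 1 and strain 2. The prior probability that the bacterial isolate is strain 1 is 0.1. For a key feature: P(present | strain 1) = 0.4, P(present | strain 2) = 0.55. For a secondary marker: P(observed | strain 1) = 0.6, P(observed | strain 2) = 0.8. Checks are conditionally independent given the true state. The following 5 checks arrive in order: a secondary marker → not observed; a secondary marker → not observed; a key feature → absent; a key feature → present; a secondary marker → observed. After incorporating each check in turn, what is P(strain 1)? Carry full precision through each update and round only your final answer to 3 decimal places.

0.244

After a secondary marker='not observed': P(strain 1) = 0.4·0.1000 / (0.4·0.1000 + 0.2·0.9000) ≈ 0.1818
After a secondary marker='not observed': P(strain 1) = 0.4·0.1818 / (0.4·0.1818 + 0.2·0.8182) ≈ 0.3077
After a key feature='absent': P(strain 1) = 0.6·0.3077 / (0.6·0.3077 + 0.45·0.6923) ≈ 0.3721
After a key feature='present': P(strain 1) = 0.4·0.3721 / (0.4·0.3721 + 0.55·0.6279) ≈ 0.3012
After a secondary marker='observed': P(strain 1) = 0.6·0.3012 / (0.6·0.3012 + 0.8·0.6988) ≈ 0.2443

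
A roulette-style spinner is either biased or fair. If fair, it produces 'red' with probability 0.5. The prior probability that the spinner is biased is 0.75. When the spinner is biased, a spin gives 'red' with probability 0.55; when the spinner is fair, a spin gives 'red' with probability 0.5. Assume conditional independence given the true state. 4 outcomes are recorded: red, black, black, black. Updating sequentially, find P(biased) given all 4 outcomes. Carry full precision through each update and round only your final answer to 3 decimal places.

0.706

After 'red': P(biased) = 0.55·0.7500 / (0.55·0.7500 + 0.5·0.2500) ≈ 0.7674
After 'black': P(biased) = 0.45·0.7674 / (0.45·0.7674 + 0.5·0.2326) ≈ 0.7481
After 'black': P(biased) = 0.45·0.7481 / (0.45·0.7481 + 0.5·0.2519) ≈ 0.7277
After 'black': P(biased) = 0.45·0.7277 / (0.45·0.7277 + 0.5·0.2723) ≈ 0.7064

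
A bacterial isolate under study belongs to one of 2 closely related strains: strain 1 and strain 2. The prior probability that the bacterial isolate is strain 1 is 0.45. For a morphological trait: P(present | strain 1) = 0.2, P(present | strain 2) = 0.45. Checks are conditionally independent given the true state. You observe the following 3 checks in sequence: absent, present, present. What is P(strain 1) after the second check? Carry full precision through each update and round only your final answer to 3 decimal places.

0.346

After 'absent': P(strain 1) = 0.8·0.4500 / (0.8·0.4500 + 0.55·0.5500) ≈ 0.5434
After 'present': P(strain 1) = 0.2·0.5434 / (0.2·0.5434 + 0.45·0.4566) ≈ 0.3459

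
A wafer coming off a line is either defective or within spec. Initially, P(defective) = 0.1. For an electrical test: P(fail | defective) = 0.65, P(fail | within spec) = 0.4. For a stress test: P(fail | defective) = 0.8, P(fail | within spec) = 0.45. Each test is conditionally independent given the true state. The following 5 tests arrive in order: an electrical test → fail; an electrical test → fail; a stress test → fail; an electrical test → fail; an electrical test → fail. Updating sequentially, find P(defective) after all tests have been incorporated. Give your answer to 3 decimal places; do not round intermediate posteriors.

After an electrical test='fail': P(defective) = 0.65·0.1000 / (0.65·0.1000 + 0.4·0.9000) ≈ 0.1529
After an electrical test='fail': P(defective) = 0.65·0.1529 / (0.65·0.1529 + 0.4·0.8471) ≈ 0.2268
After a stress test='fail': P(defective) = 0.8·0.2268 / (0.8·0.2268 + 0.45·0.7732) ≈ 0.3428
After an electrical test='fail': P(defective) = 0.65·0.3428 / (0.65·0.3428 + 0.4·0.6572) ≈ 0.4588
After an electrical test='fail': P(defective) = 0.65·0.4588 / (0.65·0.4588 + 0.4·0.5412) ≈ 0.5794

0.579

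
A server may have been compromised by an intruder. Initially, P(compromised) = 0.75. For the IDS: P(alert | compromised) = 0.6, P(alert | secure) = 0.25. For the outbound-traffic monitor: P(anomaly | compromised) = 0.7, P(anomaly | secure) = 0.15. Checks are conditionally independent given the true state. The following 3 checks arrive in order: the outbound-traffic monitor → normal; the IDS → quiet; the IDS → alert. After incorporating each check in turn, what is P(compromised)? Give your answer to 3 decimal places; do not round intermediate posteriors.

After the outbound-traffic monitor='normal': P(compromised) = 0.3·0.7500 / (0.3·0.7500 + 0.85·0.2500) ≈ 0.5143
After the IDS='quiet': P(compromised) = 0.4·0.5143 / (0.4·0.5143 + 0.75·0.4857) ≈ 0.3609
After the IDS='alert': P(compromised) = 0.6·0.3609 / (0.6·0.3609 + 0.25·0.6391) ≈ 0.5754

0.575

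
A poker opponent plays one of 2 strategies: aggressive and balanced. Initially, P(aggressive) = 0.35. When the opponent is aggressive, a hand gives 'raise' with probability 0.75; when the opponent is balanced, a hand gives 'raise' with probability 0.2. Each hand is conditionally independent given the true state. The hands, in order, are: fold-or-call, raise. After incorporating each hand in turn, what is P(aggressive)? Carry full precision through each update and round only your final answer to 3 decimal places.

After 'fold-or-call': P(aggressive) = 0.25·0.3500 / (0.25·0.3500 + 0.8·0.6500) ≈ 0.1440
After 'raise': P(aggressive) = 0.75·0.1440 / (0.75·0.1440 + 0.2·0.8560) ≈ 0.3869

0.387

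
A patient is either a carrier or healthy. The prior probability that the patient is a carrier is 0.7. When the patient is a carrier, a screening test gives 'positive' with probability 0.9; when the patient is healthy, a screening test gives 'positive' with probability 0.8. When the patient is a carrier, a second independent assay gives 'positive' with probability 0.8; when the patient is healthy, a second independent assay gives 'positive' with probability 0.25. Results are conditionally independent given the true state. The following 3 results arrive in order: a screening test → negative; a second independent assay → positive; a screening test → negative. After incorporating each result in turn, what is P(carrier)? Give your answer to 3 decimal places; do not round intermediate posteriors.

0.651

After a screening test='negative': P(carrier) = 0.1·0.7000 / (0.1·0.7000 + 0.2·0.3000) ≈ 0.5385
After a second independent assay='positive': P(carrier) = 0.8·0.5385 / (0.8·0.5385 + 0.25·0.4615) ≈ 0.7887
After a screening test='negative': P(carrier) = 0.1·0.7887 / (0.1·0.7887 + 0.2·0.2113) ≈ 0.6512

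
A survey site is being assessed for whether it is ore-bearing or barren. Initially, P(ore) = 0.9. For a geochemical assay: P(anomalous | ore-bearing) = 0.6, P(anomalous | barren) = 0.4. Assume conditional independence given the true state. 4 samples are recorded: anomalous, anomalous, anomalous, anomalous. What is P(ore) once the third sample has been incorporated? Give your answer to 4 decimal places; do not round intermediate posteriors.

After 'anomalous': P(ore) = 0.6·0.9000 / (0.6·0.9000 + 0.4·0.1000) ≈ 0.9310
After 'anomalous': P(ore) = 0.6·0.9310 / (0.6·0.9310 + 0.4·0.0690) ≈ 0.9529
After 'anomalous': P(ore) = 0.6·0.9529 / (0.6·0.9529 + 0.4·0.0471) ≈ 0.9681

0.9681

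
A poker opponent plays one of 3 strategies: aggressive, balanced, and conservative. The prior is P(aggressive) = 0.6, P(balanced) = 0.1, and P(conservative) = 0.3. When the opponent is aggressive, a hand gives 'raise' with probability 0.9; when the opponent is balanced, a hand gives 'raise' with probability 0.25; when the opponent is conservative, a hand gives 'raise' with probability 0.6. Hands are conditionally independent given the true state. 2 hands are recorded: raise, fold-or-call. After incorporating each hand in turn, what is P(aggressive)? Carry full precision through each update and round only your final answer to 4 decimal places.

0.3731

Apply Bayes' rule sequentially, carrying P(aggressive) forward.
After 'raise': normaliser = 0.9·0.6000 + 0.25·0.1000 + 0.6·0.3000; P(aggressive) ≈ 0.7248, P(balanced) ≈ 0.0336, P(conservative) ≈ 0.2416
After 'fold-or-call': normaliser = 0.1·0.7248 + 0.75·0.0336 + 0.4·0.2416; P(aggressive) ≈ 0.3731, P(balanced) ≈ 0.1295, P(conservative) ≈ 0.4974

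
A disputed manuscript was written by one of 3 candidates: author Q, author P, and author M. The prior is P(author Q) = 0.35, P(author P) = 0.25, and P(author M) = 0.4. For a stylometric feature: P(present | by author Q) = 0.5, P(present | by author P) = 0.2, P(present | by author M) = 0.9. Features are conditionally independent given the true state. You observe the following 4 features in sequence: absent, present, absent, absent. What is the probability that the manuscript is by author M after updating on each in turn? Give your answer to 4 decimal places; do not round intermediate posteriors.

After 'absent': normaliser = 0.5·0.3500 + 0.8·0.2500 + 0.1·0.4000; P(author Q) ≈ 0.4217, P(author P) ≈ 0.4819, P(author M) ≈ 0.0964
After 'present': normaliser = 0.5·0.4217 + 0.2·0.4819 + 0.9·0.0964; P(author Q) ≈ 0.5352, P(author P) ≈ 0.2446, P(author M) ≈ 0.2202
After 'absent': normaliser = 0.5·0.5352 + 0.8·0.2446 + 0.1·0.2202; P(author Q) ≈ 0.5514, P(author P) ≈ 0.4033, P(author M) ≈ 0.0454
After 'absent': normaliser = 0.5·0.5514 + 0.8·0.4033 + 0.1·0.0454; P(author Q) ≈ 0.4573, P(author P) ≈ 0.5352, P(author M) ≈ 0.0075

0.0075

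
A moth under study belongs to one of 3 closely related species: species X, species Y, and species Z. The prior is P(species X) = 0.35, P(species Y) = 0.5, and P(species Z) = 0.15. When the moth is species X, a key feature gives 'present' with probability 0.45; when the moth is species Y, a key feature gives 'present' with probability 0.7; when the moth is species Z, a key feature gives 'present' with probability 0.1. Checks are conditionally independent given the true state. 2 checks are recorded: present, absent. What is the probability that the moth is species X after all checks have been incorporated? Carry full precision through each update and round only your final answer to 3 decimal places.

After 'present': normaliser = 0.45·0.3500 + 0.7·0.5000 + 0.1·0.1500; P(species X) ≈ 0.3014, P(species Y) ≈ 0.6699, P(species Z) ≈ 0.0287
After 'absent': normaliser = 0.55·0.3014 + 0.3·0.6699 + 0.9·0.0287; P(species X) ≈ 0.4223, P(species Y) ≈ 0.5119, P(species Z) ≈ 0.0658

0.422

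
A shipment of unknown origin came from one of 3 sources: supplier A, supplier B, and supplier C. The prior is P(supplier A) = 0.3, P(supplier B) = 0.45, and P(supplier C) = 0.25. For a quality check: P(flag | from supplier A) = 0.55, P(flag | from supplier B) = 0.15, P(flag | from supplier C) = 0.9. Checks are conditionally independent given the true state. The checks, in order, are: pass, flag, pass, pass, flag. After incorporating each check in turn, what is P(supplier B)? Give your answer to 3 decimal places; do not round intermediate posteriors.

After 'pass': normaliser = 0.45·0.3000 + 0.85·0.4500 + 0.1·0.2500; P(supplier A) ≈ 0.2488, P(supplier B) ≈ 0.7051, P(supplier C) ≈ 0.0461
After 'flag': normaliser = 0.55·0.2488 + 0.15·0.7051 + 0.9·0.0461; P(supplier A) ≈ 0.4818, P(supplier B) ≈ 0.3723, P(supplier C) ≈ 0.1460
After 'pass': normaliser = 0.45·0.4818 + 0.85·0.3723 + 0.1·0.1460; P(supplier A) ≈ 0.3957, P(supplier B) ≈ 0.5776, P(supplier C) ≈ 0.0266
After 'pass': normaliser = 0.45·0.3957 + 0.85·0.5776 + 0.1·0.0266; P(supplier A) ≈ 0.2651, P(supplier B) ≈ 0.7309, P(supplier C) ≈ 0.0040
After 'flag': normaliser = 0.55·0.2651 + 0.15·0.7309 + 0.9·0.0040; P(supplier A) ≈ 0.5629, P(supplier B) ≈ 0.4233, P(supplier C) ≈ 0.0138

0.423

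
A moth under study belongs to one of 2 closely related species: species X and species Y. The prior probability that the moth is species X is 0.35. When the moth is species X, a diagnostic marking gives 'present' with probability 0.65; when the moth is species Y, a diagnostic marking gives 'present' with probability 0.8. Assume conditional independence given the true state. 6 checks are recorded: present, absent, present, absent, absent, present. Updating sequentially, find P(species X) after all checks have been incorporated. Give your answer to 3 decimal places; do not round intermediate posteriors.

0.608

Apply Bayes' rule sequentially, carrying P(species X) forward.
After 'present': P(species X) = 0.65·0.3500 / (0.65·0.3500 + 0.8·0.6500) ≈ 0.3043
After 'absent': P(species X) = 0.35·0.3043 / (0.35·0.3043 + 0.2·0.6957) ≈ 0.4336
After 'present': P(species X) = 0.65·0.4336 / (0.65·0.4336 + 0.8·0.5664) ≈ 0.3835
After 'absent': P(species X) = 0.35·0.3835 / (0.35·0.3835 + 0.2·0.6165) ≈ 0.5212
After 'absent': P(species X) = 0.35·0.5212 / (0.35·0.5212 + 0.2·0.4788) ≈ 0.6558
After 'present': P(species X) = 0.65·0.6558 / (0.65·0.6558 + 0.8·0.3442) ≈ 0.6075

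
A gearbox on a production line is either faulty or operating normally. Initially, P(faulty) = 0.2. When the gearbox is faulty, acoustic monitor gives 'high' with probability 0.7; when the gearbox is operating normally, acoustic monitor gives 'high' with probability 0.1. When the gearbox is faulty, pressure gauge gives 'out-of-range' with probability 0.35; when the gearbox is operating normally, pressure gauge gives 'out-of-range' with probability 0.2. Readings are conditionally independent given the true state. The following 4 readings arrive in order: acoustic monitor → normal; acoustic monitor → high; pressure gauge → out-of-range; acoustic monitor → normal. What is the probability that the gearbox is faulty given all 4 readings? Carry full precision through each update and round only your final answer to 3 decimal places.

Each posterior becomes the prior for the next update.
After acoustic monitor='normal': P(faulty) = 0.3·0.2000 / (0.3·0.2000 + 0.9·0.8000) ≈ 0.0769
After acoustic monitor='high': P(faulty) = 0.7·0.0769 / (0.7·0.0769 + 0.1·0.9231) ≈ 0.3684
After pressure gauge='out-of-range': P(faulty) = 0.35·0.3684 / (0.35·0.3684 + 0.2·0.6316) ≈ 0.5052
After acoustic monitor='normal': P(faulty) = 0.3·0.5052 / (0.3·0.5052 + 0.9·0.4948) ≈ 0.2539

0.254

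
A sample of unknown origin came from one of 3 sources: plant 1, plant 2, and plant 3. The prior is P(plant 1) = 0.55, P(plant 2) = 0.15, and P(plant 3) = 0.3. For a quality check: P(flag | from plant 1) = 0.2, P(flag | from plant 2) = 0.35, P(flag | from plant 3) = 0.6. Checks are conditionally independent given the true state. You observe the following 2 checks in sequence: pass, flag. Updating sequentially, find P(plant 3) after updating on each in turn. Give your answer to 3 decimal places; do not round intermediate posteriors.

After 'pass': normaliser = 0.8·0.5500 + 0.65·0.1500 + 0.4·0.3000; P(plant 1) ≈ 0.6692, P(plant 2) ≈ 0.1483, P(plant 3) ≈ 0.1825
After 'flag': normaliser = 0.2·0.6692 + 0.35·0.1483 + 0.6·0.1825; P(plant 1) ≈ 0.4533, P(plant 2) ≈ 0.1758, P(plant 3) ≈ 0.3709

0.371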